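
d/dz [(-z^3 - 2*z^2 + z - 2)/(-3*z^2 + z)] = (3*z^4 - 2*z^3 + z^2 - 12*z + 2)/(z^2*(9*z^2 - 6*z + 1))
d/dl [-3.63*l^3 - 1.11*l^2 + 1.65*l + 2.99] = -10.89*l^2 - 2.22*l + 1.65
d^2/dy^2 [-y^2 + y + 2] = -2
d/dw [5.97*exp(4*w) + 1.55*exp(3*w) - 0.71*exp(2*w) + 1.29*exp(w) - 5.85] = (23.88*exp(3*w) + 4.65*exp(2*w) - 1.42*exp(w) + 1.29)*exp(w)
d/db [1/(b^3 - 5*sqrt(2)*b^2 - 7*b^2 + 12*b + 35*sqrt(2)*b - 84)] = (-3*b^2 + 14*b + 10*sqrt(2)*b - 35*sqrt(2) - 12)/(b^3 - 5*sqrt(2)*b^2 - 7*b^2 + 12*b + 35*sqrt(2)*b - 84)^2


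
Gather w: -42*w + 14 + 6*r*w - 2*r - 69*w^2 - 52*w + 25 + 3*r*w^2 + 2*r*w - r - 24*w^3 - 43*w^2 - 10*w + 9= -3*r - 24*w^3 + w^2*(3*r - 112) + w*(8*r - 104) + 48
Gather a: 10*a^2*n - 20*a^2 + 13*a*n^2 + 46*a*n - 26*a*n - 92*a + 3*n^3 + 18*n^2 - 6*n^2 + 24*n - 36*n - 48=a^2*(10*n - 20) + a*(13*n^2 + 20*n - 92) + 3*n^3 + 12*n^2 - 12*n - 48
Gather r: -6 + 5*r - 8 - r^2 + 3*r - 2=-r^2 + 8*r - 16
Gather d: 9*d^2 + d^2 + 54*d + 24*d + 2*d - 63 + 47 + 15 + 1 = 10*d^2 + 80*d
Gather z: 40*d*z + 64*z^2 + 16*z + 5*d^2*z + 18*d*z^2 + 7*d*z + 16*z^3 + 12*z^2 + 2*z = 16*z^3 + z^2*(18*d + 76) + z*(5*d^2 + 47*d + 18)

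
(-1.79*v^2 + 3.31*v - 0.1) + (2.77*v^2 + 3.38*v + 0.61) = 0.98*v^2 + 6.69*v + 0.51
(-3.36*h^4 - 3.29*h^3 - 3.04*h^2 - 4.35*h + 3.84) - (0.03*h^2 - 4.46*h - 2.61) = -3.36*h^4 - 3.29*h^3 - 3.07*h^2 + 0.11*h + 6.45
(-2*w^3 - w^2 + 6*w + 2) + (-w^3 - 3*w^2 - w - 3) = -3*w^3 - 4*w^2 + 5*w - 1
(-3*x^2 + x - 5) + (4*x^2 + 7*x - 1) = x^2 + 8*x - 6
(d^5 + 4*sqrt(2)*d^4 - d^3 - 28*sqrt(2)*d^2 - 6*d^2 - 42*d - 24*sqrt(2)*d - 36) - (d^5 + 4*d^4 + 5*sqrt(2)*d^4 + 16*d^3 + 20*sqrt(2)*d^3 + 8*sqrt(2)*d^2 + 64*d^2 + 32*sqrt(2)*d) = -4*d^4 - sqrt(2)*d^4 - 20*sqrt(2)*d^3 - 17*d^3 - 70*d^2 - 36*sqrt(2)*d^2 - 56*sqrt(2)*d - 42*d - 36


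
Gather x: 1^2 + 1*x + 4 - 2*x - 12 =-x - 7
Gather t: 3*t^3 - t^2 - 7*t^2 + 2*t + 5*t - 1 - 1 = 3*t^3 - 8*t^2 + 7*t - 2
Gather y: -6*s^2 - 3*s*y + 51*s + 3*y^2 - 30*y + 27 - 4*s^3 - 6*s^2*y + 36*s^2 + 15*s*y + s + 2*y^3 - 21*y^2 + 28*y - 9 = -4*s^3 + 30*s^2 + 52*s + 2*y^3 - 18*y^2 + y*(-6*s^2 + 12*s - 2) + 18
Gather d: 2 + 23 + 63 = 88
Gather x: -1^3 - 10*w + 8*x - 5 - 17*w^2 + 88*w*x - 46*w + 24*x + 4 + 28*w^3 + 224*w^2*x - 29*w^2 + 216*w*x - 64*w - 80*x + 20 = 28*w^3 - 46*w^2 - 120*w + x*(224*w^2 + 304*w - 48) + 18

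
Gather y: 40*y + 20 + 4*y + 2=44*y + 22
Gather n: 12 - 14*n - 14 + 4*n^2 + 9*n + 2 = 4*n^2 - 5*n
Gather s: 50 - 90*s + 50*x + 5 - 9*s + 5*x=-99*s + 55*x + 55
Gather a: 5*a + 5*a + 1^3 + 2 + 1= 10*a + 4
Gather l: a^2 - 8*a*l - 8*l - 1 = a^2 + l*(-8*a - 8) - 1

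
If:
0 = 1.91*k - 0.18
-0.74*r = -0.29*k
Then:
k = 0.09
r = 0.04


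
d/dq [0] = 0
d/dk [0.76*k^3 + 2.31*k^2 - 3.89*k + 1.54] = 2.28*k^2 + 4.62*k - 3.89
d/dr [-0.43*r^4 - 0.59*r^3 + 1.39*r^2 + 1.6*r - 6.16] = -1.72*r^3 - 1.77*r^2 + 2.78*r + 1.6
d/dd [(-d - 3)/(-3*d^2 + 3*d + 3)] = (d^2 - d - (d + 3)*(2*d - 1) - 1)/(3*(-d^2 + d + 1)^2)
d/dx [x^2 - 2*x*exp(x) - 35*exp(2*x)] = -2*x*exp(x) + 2*x - 70*exp(2*x) - 2*exp(x)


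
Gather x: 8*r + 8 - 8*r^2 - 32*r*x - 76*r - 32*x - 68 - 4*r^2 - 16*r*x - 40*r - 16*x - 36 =-12*r^2 - 108*r + x*(-48*r - 48) - 96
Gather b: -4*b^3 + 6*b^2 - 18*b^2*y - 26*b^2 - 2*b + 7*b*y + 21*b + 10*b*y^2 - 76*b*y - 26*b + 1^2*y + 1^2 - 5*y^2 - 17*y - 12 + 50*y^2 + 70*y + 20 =-4*b^3 + b^2*(-18*y - 20) + b*(10*y^2 - 69*y - 7) + 45*y^2 + 54*y + 9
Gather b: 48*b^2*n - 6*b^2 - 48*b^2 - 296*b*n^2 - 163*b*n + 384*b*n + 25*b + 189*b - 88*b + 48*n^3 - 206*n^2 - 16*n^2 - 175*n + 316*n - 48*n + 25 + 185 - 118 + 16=b^2*(48*n - 54) + b*(-296*n^2 + 221*n + 126) + 48*n^3 - 222*n^2 + 93*n + 108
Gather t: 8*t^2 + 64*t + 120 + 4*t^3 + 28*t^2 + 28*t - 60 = 4*t^3 + 36*t^2 + 92*t + 60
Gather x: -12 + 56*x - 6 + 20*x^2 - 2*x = 20*x^2 + 54*x - 18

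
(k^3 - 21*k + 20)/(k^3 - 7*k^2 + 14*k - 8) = (k + 5)/(k - 2)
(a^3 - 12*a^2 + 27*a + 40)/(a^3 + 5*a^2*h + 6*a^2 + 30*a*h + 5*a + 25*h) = (a^2 - 13*a + 40)/(a^2 + 5*a*h + 5*a + 25*h)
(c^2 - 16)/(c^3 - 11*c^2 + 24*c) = (c^2 - 16)/(c*(c^2 - 11*c + 24))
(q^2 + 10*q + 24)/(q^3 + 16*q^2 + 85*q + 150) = (q + 4)/(q^2 + 10*q + 25)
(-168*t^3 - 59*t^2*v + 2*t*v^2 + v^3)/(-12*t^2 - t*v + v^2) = (56*t^2 + t*v - v^2)/(4*t - v)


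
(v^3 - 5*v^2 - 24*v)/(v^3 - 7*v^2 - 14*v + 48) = v/(v - 2)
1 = 1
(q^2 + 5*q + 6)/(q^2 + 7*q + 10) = (q + 3)/(q + 5)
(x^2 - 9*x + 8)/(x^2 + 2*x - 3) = (x - 8)/(x + 3)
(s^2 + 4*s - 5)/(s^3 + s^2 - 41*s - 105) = (s - 1)/(s^2 - 4*s - 21)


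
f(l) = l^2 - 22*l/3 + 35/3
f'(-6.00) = -19.33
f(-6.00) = 91.67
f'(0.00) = -7.33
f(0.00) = 11.67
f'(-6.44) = -20.21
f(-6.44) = 100.37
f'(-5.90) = -19.13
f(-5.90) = 89.74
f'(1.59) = -4.15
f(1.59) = 2.53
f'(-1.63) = -10.59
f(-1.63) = 26.28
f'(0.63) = -6.07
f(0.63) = 7.44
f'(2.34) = -2.65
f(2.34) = -0.02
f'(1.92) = -3.49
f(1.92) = 1.27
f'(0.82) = -5.69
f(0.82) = 6.33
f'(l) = 2*l - 22/3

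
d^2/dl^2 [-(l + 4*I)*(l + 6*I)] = -2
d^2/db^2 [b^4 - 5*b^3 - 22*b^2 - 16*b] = 12*b^2 - 30*b - 44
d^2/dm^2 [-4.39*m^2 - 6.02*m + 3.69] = -8.78000000000000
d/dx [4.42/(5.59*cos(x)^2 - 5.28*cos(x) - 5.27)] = (49.4156*cos(x) - 23.3376)*sin(x)/(-5.59*cos(x)^2 + 5.28*cos(x) + 5.27)^2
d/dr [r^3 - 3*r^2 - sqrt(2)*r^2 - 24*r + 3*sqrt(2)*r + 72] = 3*r^2 - 6*r - 2*sqrt(2)*r - 24 + 3*sqrt(2)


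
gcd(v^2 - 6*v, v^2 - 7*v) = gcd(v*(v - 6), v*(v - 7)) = v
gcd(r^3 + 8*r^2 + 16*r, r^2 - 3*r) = r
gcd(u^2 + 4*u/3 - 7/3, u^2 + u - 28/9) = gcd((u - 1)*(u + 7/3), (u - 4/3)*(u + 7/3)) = u + 7/3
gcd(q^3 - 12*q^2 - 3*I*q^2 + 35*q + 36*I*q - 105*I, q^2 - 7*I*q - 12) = q - 3*I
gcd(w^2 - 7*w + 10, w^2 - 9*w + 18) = 1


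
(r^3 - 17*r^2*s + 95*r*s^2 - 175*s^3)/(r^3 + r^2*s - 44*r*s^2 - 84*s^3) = (r^2 - 10*r*s + 25*s^2)/(r^2 + 8*r*s + 12*s^2)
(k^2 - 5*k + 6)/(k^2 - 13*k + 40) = (k^2 - 5*k + 6)/(k^2 - 13*k + 40)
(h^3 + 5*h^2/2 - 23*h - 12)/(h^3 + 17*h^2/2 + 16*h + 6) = (h - 4)/(h + 2)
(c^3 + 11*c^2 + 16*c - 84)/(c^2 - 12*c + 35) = (c^3 + 11*c^2 + 16*c - 84)/(c^2 - 12*c + 35)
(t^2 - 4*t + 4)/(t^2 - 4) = (t - 2)/(t + 2)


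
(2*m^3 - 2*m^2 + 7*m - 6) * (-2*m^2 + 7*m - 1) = -4*m^5 + 18*m^4 - 30*m^3 + 63*m^2 - 49*m + 6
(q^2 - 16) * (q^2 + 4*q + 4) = q^4 + 4*q^3 - 12*q^2 - 64*q - 64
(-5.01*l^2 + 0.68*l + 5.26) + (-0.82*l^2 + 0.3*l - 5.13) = -5.83*l^2 + 0.98*l + 0.13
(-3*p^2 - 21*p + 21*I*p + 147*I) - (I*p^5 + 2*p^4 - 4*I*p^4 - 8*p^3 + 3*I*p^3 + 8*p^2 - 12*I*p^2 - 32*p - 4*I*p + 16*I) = -I*p^5 - 2*p^4 + 4*I*p^4 + 8*p^3 - 3*I*p^3 - 11*p^2 + 12*I*p^2 + 11*p + 25*I*p + 131*I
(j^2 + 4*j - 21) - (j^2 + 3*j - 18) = j - 3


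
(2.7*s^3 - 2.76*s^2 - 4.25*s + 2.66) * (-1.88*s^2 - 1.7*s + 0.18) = -5.076*s^5 + 0.5988*s^4 + 13.168*s^3 + 1.7274*s^2 - 5.287*s + 0.4788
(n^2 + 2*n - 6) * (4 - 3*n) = -3*n^3 - 2*n^2 + 26*n - 24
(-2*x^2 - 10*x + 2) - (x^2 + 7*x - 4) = -3*x^2 - 17*x + 6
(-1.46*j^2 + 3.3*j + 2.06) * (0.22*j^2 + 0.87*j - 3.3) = -0.3212*j^4 - 0.5442*j^3 + 8.1422*j^2 - 9.0978*j - 6.798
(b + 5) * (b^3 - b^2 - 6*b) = b^4 + 4*b^3 - 11*b^2 - 30*b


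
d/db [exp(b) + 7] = exp(b)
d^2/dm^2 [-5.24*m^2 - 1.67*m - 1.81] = -10.4800000000000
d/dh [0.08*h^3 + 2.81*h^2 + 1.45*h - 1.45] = 0.24*h^2 + 5.62*h + 1.45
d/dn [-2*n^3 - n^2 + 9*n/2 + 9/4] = -6*n^2 - 2*n + 9/2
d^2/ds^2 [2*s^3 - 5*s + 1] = 12*s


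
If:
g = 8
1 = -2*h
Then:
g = 8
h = -1/2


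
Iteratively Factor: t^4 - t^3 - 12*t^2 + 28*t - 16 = (t - 2)*(t^3 + t^2 - 10*t + 8) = (t - 2)*(t - 1)*(t^2 + 2*t - 8) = (t - 2)*(t - 1)*(t + 4)*(t - 2)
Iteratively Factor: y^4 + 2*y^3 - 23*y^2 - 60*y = (y - 5)*(y^3 + 7*y^2 + 12*y) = y*(y - 5)*(y^2 + 7*y + 12) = y*(y - 5)*(y + 4)*(y + 3)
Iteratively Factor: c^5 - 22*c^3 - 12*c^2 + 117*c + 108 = (c - 4)*(c^4 + 4*c^3 - 6*c^2 - 36*c - 27) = (c - 4)*(c + 3)*(c^3 + c^2 - 9*c - 9) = (c - 4)*(c + 3)^2*(c^2 - 2*c - 3) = (c - 4)*(c + 1)*(c + 3)^2*(c - 3)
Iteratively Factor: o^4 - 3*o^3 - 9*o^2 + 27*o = (o + 3)*(o^3 - 6*o^2 + 9*o) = (o - 3)*(o + 3)*(o^2 - 3*o) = o*(o - 3)*(o + 3)*(o - 3)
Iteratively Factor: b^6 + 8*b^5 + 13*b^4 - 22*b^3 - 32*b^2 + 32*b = (b)*(b^5 + 8*b^4 + 13*b^3 - 22*b^2 - 32*b + 32) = b*(b + 4)*(b^4 + 4*b^3 - 3*b^2 - 10*b + 8) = b*(b - 1)*(b + 4)*(b^3 + 5*b^2 + 2*b - 8) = b*(b - 1)^2*(b + 4)*(b^2 + 6*b + 8) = b*(b - 1)^2*(b + 2)*(b + 4)*(b + 4)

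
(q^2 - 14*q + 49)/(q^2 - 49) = (q - 7)/(q + 7)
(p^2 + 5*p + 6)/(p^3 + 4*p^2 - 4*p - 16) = (p + 3)/(p^2 + 2*p - 8)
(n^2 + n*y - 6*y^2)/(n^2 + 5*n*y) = (n^2 + n*y - 6*y^2)/(n*(n + 5*y))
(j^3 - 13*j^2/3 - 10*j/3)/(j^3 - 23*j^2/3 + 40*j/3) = (3*j + 2)/(3*j - 8)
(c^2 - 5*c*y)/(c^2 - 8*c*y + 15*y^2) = c/(c - 3*y)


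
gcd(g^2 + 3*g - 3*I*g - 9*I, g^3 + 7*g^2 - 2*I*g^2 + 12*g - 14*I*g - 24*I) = g + 3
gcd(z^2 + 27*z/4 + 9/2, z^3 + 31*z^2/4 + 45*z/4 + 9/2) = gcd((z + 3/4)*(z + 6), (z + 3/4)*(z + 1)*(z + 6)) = z^2 + 27*z/4 + 9/2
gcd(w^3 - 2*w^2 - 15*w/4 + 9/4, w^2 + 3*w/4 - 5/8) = w - 1/2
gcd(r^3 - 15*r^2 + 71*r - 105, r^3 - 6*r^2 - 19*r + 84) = r^2 - 10*r + 21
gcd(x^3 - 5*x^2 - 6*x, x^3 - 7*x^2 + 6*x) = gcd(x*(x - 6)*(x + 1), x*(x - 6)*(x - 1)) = x^2 - 6*x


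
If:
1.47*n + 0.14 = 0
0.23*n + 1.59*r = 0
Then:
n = -0.10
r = 0.01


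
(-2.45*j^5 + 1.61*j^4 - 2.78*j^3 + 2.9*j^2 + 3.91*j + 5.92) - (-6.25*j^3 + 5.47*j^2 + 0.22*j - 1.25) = -2.45*j^5 + 1.61*j^4 + 3.47*j^3 - 2.57*j^2 + 3.69*j + 7.17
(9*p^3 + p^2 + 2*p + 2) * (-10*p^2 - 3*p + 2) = -90*p^5 - 37*p^4 - 5*p^3 - 24*p^2 - 2*p + 4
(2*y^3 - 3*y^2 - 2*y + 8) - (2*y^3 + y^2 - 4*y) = -4*y^2 + 2*y + 8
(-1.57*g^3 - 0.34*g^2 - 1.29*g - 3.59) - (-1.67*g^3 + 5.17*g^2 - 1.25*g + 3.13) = 0.0999999999999999*g^3 - 5.51*g^2 - 0.04*g - 6.72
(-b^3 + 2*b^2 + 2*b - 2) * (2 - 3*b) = 3*b^4 - 8*b^3 - 2*b^2 + 10*b - 4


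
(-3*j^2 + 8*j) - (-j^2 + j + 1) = -2*j^2 + 7*j - 1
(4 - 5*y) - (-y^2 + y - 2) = y^2 - 6*y + 6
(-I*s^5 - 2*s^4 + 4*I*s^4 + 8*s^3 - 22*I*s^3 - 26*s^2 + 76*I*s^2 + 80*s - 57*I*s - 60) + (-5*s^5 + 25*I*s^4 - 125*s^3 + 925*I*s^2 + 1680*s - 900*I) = -5*s^5 - I*s^5 - 2*s^4 + 29*I*s^4 - 117*s^3 - 22*I*s^3 - 26*s^2 + 1001*I*s^2 + 1760*s - 57*I*s - 60 - 900*I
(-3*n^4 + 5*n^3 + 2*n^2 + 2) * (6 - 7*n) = 21*n^5 - 53*n^4 + 16*n^3 + 12*n^2 - 14*n + 12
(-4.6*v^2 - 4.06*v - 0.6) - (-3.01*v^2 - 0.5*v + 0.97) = -1.59*v^2 - 3.56*v - 1.57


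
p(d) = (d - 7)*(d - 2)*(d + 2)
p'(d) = (d - 7)*(d - 2) + (d - 7)*(d + 2) + (d - 2)*(d + 2)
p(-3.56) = -91.59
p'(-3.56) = 83.86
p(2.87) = -17.50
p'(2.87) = -19.47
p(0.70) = 22.11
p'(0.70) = -12.33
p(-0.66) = 27.30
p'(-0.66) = 6.55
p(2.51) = -10.33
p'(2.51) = -20.24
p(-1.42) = 16.70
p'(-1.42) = 21.93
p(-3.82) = -114.61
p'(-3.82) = 93.26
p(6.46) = -20.38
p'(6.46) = 30.75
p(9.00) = 154.00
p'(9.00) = 113.00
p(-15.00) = -4862.00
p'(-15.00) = 881.00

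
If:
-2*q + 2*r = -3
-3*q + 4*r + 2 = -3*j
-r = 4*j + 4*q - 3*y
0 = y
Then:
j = 37/22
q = -23/22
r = -28/11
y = 0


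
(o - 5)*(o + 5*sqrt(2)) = o^2 - 5*o + 5*sqrt(2)*o - 25*sqrt(2)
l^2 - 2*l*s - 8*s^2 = (l - 4*s)*(l + 2*s)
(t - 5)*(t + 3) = t^2 - 2*t - 15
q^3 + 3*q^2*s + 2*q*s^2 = q*(q + s)*(q + 2*s)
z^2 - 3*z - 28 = (z - 7)*(z + 4)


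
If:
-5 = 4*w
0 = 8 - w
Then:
No Solution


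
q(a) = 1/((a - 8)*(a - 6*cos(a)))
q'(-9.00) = -0.00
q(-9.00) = 0.02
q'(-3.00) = 0.00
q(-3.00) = -0.03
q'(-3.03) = 0.00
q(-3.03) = -0.03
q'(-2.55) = -0.04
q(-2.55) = -0.04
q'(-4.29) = 0.16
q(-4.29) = 0.04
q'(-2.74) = -0.02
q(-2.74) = -0.03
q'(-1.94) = -9.16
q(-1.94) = -0.45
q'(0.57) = 0.03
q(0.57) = 0.03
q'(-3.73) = 0.23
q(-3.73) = -0.07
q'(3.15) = -0.00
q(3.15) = -0.02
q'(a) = (-6*sin(a) - 1)/((a - 8)*(a - 6*cos(a))^2) - 1/((a - 8)^2*(a - 6*cos(a)))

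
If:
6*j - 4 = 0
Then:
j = 2/3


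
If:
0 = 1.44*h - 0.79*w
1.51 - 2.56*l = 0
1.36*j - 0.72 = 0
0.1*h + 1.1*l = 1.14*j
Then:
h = -0.45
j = 0.53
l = 0.59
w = -0.83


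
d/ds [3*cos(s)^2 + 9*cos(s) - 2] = -3*(2*cos(s) + 3)*sin(s)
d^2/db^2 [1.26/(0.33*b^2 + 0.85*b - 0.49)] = (-0.274428*b^2 - 0.70686*b + 1.26*(0.66*b + 0.85)*(1.32*b + 1.7) + 0.407484)/(0.33*b^2 + 0.85*b - 0.49)^3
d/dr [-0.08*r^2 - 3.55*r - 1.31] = -0.16*r - 3.55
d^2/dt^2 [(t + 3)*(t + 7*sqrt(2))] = 2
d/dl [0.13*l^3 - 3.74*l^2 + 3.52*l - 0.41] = 0.39*l^2 - 7.48*l + 3.52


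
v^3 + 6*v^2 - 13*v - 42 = (v - 3)*(v + 2)*(v + 7)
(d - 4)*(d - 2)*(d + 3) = d^3 - 3*d^2 - 10*d + 24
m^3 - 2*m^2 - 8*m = m*(m - 4)*(m + 2)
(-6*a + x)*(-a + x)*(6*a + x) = 36*a^3 - 36*a^2*x - a*x^2 + x^3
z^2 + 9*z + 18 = (z + 3)*(z + 6)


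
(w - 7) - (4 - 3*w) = 4*w - 11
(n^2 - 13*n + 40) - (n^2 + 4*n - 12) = 52 - 17*n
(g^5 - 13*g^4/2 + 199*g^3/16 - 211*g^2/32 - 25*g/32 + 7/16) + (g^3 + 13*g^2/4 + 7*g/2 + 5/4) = g^5 - 13*g^4/2 + 215*g^3/16 - 107*g^2/32 + 87*g/32 + 27/16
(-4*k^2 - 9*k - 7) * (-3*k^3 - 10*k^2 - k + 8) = 12*k^5 + 67*k^4 + 115*k^3 + 47*k^2 - 65*k - 56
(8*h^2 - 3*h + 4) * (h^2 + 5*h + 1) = 8*h^4 + 37*h^3 - 3*h^2 + 17*h + 4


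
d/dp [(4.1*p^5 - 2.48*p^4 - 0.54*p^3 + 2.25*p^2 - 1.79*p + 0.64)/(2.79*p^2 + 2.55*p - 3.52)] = (34.317*p^6 + 27.9816*p^5 - 92.6386*p^4 + 32.1644*p^3 + 16.434*p^2 - 19.4112*p + 4.6688)/(7.7841*p^4 + 14.229*p^3 - 13.1391*p^2 - 17.952*p + 12.3904)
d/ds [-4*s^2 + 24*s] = 24 - 8*s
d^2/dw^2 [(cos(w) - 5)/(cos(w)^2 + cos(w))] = (2*(cos(w) - 5)*(2*cos(w) + 1)^2*sin(w)^2 - (cos(w) + 1)^2*cos(w)^3 + (cos(w) + 1)*(-10*cos(w) - 17*cos(2*w) + 4*cos(3*w) - 1)*cos(w)/2)/((cos(w) + 1)^3*cos(w)^3)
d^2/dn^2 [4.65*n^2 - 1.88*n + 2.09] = 9.30000000000000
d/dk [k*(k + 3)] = 2*k + 3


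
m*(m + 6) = m^2 + 6*m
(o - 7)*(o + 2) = o^2 - 5*o - 14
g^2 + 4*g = g*(g + 4)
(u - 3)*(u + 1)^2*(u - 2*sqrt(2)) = u^4 - 2*sqrt(2)*u^3 - u^3 - 5*u^2 + 2*sqrt(2)*u^2 - 3*u + 10*sqrt(2)*u + 6*sqrt(2)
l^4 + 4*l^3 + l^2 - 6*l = l*(l - 1)*(l + 2)*(l + 3)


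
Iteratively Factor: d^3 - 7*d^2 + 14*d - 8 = (d - 4)*(d^2 - 3*d + 2) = (d - 4)*(d - 2)*(d - 1)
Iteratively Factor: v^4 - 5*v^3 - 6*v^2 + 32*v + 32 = (v - 4)*(v^3 - v^2 - 10*v - 8) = (v - 4)*(v + 2)*(v^2 - 3*v - 4) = (v - 4)^2*(v + 2)*(v + 1)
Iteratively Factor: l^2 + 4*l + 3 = (l + 1)*(l + 3)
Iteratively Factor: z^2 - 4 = (z - 2)*(z + 2)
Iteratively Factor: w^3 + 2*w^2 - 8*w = (w - 2)*(w^2 + 4*w) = (w - 2)*(w + 4)*(w)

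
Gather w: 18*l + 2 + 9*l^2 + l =9*l^2 + 19*l + 2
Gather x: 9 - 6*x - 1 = 8 - 6*x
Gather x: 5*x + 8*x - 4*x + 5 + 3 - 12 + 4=9*x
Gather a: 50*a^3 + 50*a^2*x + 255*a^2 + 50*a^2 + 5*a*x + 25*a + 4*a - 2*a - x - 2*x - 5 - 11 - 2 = 50*a^3 + a^2*(50*x + 305) + a*(5*x + 27) - 3*x - 18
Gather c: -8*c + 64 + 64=128 - 8*c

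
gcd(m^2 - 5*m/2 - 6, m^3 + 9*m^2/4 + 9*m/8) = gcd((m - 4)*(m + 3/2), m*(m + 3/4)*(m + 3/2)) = m + 3/2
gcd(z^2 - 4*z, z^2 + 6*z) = z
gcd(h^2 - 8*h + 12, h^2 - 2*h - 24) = h - 6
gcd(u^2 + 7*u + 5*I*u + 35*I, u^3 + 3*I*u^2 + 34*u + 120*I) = u + 5*I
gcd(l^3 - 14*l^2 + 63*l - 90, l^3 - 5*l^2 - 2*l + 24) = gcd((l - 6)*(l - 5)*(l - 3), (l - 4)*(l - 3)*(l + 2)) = l - 3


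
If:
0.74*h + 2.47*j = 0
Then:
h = -3.33783783783784*j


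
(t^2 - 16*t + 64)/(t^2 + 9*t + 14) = (t^2 - 16*t + 64)/(t^2 + 9*t + 14)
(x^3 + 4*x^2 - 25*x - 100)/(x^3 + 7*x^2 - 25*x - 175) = (x + 4)/(x + 7)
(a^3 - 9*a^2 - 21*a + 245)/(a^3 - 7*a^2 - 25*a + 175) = (a - 7)/(a - 5)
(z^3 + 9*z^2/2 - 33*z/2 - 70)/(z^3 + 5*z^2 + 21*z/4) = 2*(z^2 + z - 20)/(z*(2*z + 3))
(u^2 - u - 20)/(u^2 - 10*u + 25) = (u + 4)/(u - 5)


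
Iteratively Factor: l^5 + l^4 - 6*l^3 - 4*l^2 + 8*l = (l - 2)*(l^4 + 3*l^3 - 4*l) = (l - 2)*(l - 1)*(l^3 + 4*l^2 + 4*l) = l*(l - 2)*(l - 1)*(l^2 + 4*l + 4) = l*(l - 2)*(l - 1)*(l + 2)*(l + 2)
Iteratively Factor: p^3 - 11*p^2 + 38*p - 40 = (p - 2)*(p^2 - 9*p + 20) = (p - 4)*(p - 2)*(p - 5)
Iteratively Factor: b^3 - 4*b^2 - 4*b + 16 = (b - 2)*(b^2 - 2*b - 8) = (b - 2)*(b + 2)*(b - 4)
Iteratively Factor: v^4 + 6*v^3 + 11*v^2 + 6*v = (v + 2)*(v^3 + 4*v^2 + 3*v) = (v + 2)*(v + 3)*(v^2 + v) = (v + 1)*(v + 2)*(v + 3)*(v)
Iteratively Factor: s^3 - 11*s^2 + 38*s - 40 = (s - 5)*(s^2 - 6*s + 8) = (s - 5)*(s - 2)*(s - 4)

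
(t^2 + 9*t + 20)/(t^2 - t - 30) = (t + 4)/(t - 6)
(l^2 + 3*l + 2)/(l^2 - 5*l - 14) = (l + 1)/(l - 7)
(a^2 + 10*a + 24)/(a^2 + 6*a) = (a + 4)/a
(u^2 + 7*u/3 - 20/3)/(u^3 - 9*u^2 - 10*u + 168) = (u - 5/3)/(u^2 - 13*u + 42)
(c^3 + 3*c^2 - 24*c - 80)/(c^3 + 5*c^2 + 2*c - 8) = (c^2 - c - 20)/(c^2 + c - 2)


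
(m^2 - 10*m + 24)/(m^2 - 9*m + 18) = (m - 4)/(m - 3)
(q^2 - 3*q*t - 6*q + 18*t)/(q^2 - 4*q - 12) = (q - 3*t)/(q + 2)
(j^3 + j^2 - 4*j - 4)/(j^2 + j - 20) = (j^3 + j^2 - 4*j - 4)/(j^2 + j - 20)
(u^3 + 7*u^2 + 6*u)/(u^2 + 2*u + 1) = u*(u + 6)/(u + 1)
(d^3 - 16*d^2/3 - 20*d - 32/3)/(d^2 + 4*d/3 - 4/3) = (3*d^2 - 22*d - 16)/(3*d - 2)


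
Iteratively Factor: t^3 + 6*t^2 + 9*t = (t + 3)*(t^2 + 3*t) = (t + 3)^2*(t)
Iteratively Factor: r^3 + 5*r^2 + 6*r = (r + 3)*(r^2 + 2*r) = r*(r + 3)*(r + 2)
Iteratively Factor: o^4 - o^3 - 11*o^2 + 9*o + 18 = (o - 2)*(o^3 + o^2 - 9*o - 9) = (o - 3)*(o - 2)*(o^2 + 4*o + 3) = (o - 3)*(o - 2)*(o + 3)*(o + 1)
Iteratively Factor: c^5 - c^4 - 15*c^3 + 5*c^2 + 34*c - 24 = (c - 1)*(c^4 - 15*c^2 - 10*c + 24) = (c - 1)*(c + 2)*(c^3 - 2*c^2 - 11*c + 12) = (c - 4)*(c - 1)*(c + 2)*(c^2 + 2*c - 3) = (c - 4)*(c - 1)*(c + 2)*(c + 3)*(c - 1)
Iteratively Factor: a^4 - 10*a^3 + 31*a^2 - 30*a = (a)*(a^3 - 10*a^2 + 31*a - 30) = a*(a - 3)*(a^2 - 7*a + 10) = a*(a - 5)*(a - 3)*(a - 2)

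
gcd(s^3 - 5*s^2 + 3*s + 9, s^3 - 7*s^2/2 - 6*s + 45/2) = s^2 - 6*s + 9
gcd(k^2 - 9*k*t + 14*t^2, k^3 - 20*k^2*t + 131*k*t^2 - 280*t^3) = -k + 7*t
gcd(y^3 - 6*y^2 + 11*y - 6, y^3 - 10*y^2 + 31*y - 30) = y^2 - 5*y + 6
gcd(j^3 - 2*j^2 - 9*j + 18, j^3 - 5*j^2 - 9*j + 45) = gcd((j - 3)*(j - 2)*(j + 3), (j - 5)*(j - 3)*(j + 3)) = j^2 - 9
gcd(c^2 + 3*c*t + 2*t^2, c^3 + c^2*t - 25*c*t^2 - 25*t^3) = c + t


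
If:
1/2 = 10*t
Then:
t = 1/20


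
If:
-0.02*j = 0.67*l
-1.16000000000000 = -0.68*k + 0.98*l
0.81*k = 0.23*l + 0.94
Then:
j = 15.79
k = 1.03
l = -0.47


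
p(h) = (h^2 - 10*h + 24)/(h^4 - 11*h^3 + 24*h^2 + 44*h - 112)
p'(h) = (2*h - 10)/(h^4 - 11*h^3 + 24*h^2 + 44*h - 112) + (h^2 - 10*h + 24)*(-4*h^3 + 33*h^2 - 48*h - 44)/(h^4 - 11*h^3 + 24*h^2 + 44*h - 112)^2 = (-2*h^3 + 25*h^2 - 84*h + 4)/(h^6 - 14*h^5 + 41*h^4 + 112*h^3 - 376*h^2 - 224*h + 784)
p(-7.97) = 0.02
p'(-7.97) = 0.00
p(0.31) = -0.22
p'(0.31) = -0.03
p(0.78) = -0.25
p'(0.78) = -0.11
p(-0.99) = -0.29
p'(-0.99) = 0.20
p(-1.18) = -0.34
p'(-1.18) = 0.31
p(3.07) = 0.14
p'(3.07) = -0.17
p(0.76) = -0.25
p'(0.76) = -0.10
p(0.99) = -0.28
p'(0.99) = -0.17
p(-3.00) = 0.18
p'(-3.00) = 0.21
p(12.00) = 0.01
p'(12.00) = 0.00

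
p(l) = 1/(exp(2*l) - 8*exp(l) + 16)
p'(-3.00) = 0.00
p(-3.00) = 0.06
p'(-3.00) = 0.00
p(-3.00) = 0.06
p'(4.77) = -0.00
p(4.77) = 0.00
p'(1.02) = 3.00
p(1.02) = 0.66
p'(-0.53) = 0.03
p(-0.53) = 0.09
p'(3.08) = -0.01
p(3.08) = 0.00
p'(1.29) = 146.73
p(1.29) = 7.42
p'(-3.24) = 0.00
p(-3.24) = 0.06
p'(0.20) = 0.11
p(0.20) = 0.13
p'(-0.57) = 0.03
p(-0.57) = 0.08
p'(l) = (-2*exp(2*l) + 8*exp(l))/(exp(2*l) - 8*exp(l) + 16)^2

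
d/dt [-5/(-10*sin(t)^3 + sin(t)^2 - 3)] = 10*(1 - 15*sin(t))*sin(t)*cos(t)/(10*sin(t)^3 - sin(t)^2 + 3)^2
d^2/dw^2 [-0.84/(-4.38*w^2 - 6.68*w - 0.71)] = (-32.229792*w^2 - 49.154112*w + 0.84*(8.76*w + 6.68)*(17.52*w + 13.36) - 5.224464)/(4.38*w^2 + 6.68*w + 0.71)^3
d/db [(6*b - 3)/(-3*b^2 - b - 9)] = 3*(6*b^2 - 6*b - 19)/(9*b^4 + 6*b^3 + 55*b^2 + 18*b + 81)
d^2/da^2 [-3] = 0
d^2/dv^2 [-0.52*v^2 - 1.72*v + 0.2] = -1.04000000000000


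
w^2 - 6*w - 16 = (w - 8)*(w + 2)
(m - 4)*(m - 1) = m^2 - 5*m + 4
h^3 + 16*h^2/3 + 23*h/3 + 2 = (h + 1/3)*(h + 2)*(h + 3)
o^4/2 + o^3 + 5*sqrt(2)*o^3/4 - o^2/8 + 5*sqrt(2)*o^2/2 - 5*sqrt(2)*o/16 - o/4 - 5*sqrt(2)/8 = (o/2 + 1)*(o - 1/2)*(o + 1/2)*(o + 5*sqrt(2)/2)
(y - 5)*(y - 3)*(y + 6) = y^3 - 2*y^2 - 33*y + 90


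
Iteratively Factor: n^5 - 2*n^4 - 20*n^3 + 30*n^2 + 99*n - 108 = (n - 1)*(n^4 - n^3 - 21*n^2 + 9*n + 108) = (n - 3)*(n - 1)*(n^3 + 2*n^2 - 15*n - 36) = (n - 3)*(n - 1)*(n + 3)*(n^2 - n - 12) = (n - 3)*(n - 1)*(n + 3)^2*(n - 4)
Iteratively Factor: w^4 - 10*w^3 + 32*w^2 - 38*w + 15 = (w - 5)*(w^3 - 5*w^2 + 7*w - 3) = (w - 5)*(w - 1)*(w^2 - 4*w + 3) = (w - 5)*(w - 3)*(w - 1)*(w - 1)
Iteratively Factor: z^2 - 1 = (z + 1)*(z - 1)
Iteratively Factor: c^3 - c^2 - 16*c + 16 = (c + 4)*(c^2 - 5*c + 4) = (c - 1)*(c + 4)*(c - 4)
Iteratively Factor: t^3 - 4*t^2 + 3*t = (t)*(t^2 - 4*t + 3) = t*(t - 3)*(t - 1)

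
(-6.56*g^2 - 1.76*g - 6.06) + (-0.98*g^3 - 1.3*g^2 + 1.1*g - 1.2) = -0.98*g^3 - 7.86*g^2 - 0.66*g - 7.26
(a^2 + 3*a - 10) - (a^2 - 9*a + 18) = 12*a - 28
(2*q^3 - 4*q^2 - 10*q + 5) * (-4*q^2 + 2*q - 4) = -8*q^5 + 20*q^4 + 24*q^3 - 24*q^2 + 50*q - 20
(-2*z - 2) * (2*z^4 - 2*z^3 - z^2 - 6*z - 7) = -4*z^5 + 6*z^3 + 14*z^2 + 26*z + 14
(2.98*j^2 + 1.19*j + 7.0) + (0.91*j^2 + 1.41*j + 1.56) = 3.89*j^2 + 2.6*j + 8.56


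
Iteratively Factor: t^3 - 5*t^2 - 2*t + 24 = (t - 4)*(t^2 - t - 6) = (t - 4)*(t + 2)*(t - 3)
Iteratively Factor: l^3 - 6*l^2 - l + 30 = (l - 5)*(l^2 - l - 6) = (l - 5)*(l + 2)*(l - 3)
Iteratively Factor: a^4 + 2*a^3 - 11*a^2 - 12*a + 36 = (a - 2)*(a^3 + 4*a^2 - 3*a - 18) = (a - 2)^2*(a^2 + 6*a + 9) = (a - 2)^2*(a + 3)*(a + 3)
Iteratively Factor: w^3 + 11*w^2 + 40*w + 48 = (w + 4)*(w^2 + 7*w + 12) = (w + 4)^2*(w + 3)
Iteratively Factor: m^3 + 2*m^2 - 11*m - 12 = (m - 3)*(m^2 + 5*m + 4) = (m - 3)*(m + 1)*(m + 4)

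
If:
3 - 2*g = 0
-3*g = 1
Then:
No Solution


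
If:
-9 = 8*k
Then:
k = -9/8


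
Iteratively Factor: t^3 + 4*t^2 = (t)*(t^2 + 4*t) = t^2*(t + 4)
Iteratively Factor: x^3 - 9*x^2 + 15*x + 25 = (x - 5)*(x^2 - 4*x - 5) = (x - 5)^2*(x + 1)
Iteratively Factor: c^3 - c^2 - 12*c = (c + 3)*(c^2 - 4*c) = c*(c + 3)*(c - 4)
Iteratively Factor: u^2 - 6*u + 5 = (u - 5)*(u - 1)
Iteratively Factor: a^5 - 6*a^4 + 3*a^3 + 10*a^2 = (a - 5)*(a^4 - a^3 - 2*a^2) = (a - 5)*(a - 2)*(a^3 + a^2) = a*(a - 5)*(a - 2)*(a^2 + a) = a*(a - 5)*(a - 2)*(a + 1)*(a)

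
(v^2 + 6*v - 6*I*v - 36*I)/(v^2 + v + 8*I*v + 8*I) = (v^2 + 6*v*(1 - I) - 36*I)/(v^2 + v*(1 + 8*I) + 8*I)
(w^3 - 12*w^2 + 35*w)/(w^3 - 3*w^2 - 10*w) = (w - 7)/(w + 2)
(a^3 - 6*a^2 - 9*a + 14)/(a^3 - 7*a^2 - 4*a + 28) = (a - 1)/(a - 2)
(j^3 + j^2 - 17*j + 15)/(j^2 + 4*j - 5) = j - 3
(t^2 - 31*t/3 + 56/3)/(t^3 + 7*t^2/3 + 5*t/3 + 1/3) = (3*t^2 - 31*t + 56)/(3*t^3 + 7*t^2 + 5*t + 1)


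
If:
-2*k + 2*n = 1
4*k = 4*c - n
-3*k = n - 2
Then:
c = 19/32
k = 3/8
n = 7/8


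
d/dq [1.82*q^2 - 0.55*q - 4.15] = 3.64*q - 0.55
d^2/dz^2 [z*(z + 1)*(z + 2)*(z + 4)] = 12*z^2 + 42*z + 28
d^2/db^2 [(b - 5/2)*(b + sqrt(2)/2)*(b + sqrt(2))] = 6*b - 5 + 3*sqrt(2)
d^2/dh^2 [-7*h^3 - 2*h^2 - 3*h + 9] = -42*h - 4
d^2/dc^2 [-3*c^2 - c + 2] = -6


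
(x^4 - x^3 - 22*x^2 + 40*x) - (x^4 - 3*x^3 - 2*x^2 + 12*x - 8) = 2*x^3 - 20*x^2 + 28*x + 8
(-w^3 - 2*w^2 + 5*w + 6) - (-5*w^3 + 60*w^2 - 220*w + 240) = 4*w^3 - 62*w^2 + 225*w - 234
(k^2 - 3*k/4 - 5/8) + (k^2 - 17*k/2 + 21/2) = 2*k^2 - 37*k/4 + 79/8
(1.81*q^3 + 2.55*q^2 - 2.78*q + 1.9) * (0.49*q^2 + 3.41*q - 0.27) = 0.8869*q^5 + 7.4216*q^4 + 6.8446*q^3 - 9.2373*q^2 + 7.2296*q - 0.513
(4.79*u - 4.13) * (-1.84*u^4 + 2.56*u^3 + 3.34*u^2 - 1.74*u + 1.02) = -8.8136*u^5 + 19.8616*u^4 + 5.4258*u^3 - 22.1288*u^2 + 12.072*u - 4.2126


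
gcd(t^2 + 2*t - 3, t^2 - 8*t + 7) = t - 1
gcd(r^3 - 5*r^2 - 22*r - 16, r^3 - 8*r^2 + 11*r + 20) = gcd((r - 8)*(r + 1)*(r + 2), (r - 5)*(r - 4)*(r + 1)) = r + 1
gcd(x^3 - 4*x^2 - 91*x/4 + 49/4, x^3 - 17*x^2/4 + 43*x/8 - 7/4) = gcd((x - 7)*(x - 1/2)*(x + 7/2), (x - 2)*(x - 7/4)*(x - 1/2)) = x - 1/2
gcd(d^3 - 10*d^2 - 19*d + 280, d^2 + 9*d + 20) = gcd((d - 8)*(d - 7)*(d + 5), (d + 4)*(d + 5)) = d + 5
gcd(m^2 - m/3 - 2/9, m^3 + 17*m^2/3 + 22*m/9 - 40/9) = m - 2/3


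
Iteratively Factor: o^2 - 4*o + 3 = (o - 1)*(o - 3)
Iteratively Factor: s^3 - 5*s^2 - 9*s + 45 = (s - 5)*(s^2 - 9) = (s - 5)*(s - 3)*(s + 3)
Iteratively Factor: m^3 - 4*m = (m)*(m^2 - 4) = m*(m - 2)*(m + 2)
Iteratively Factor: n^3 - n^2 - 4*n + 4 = (n - 1)*(n^2 - 4) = (n - 2)*(n - 1)*(n + 2)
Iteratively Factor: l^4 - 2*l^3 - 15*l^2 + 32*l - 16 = (l + 4)*(l^3 - 6*l^2 + 9*l - 4) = (l - 4)*(l + 4)*(l^2 - 2*l + 1) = (l - 4)*(l - 1)*(l + 4)*(l - 1)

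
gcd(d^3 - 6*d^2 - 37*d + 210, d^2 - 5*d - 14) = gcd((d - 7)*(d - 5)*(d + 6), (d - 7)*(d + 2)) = d - 7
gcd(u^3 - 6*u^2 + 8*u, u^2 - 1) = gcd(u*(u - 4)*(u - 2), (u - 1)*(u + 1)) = 1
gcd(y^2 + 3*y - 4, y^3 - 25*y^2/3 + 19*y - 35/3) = y - 1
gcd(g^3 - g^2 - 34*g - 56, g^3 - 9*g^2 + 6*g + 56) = g^2 - 5*g - 14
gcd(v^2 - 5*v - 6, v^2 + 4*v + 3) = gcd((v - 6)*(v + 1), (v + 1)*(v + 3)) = v + 1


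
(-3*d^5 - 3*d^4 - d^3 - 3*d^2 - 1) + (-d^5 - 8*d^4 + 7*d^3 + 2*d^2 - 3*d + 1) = -4*d^5 - 11*d^4 + 6*d^3 - d^2 - 3*d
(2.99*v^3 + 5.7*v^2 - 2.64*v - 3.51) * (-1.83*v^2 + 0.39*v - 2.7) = -5.4717*v^5 - 9.2649*v^4 - 1.0188*v^3 - 9.9963*v^2 + 5.7591*v + 9.477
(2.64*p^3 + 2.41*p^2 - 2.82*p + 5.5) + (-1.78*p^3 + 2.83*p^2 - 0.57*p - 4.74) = 0.86*p^3 + 5.24*p^2 - 3.39*p + 0.76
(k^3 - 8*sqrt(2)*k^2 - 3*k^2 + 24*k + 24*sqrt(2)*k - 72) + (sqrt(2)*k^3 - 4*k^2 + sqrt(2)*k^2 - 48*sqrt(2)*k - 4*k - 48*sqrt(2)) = k^3 + sqrt(2)*k^3 - 7*sqrt(2)*k^2 - 7*k^2 - 24*sqrt(2)*k + 20*k - 72 - 48*sqrt(2)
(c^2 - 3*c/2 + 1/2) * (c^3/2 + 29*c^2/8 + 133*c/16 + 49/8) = c^5/2 + 23*c^4/8 + 25*c^3/8 - 145*c^2/32 - 161*c/32 + 49/16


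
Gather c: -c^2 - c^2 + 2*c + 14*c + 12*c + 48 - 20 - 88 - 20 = -2*c^2 + 28*c - 80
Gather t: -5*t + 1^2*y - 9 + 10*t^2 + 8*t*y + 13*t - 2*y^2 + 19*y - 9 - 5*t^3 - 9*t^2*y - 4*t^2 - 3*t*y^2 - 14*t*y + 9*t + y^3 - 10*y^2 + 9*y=-5*t^3 + t^2*(6 - 9*y) + t*(-3*y^2 - 6*y + 17) + y^3 - 12*y^2 + 29*y - 18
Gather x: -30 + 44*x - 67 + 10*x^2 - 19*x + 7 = 10*x^2 + 25*x - 90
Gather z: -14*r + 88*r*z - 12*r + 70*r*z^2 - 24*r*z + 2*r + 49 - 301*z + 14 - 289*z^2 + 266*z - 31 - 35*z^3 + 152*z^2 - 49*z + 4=-24*r - 35*z^3 + z^2*(70*r - 137) + z*(64*r - 84) + 36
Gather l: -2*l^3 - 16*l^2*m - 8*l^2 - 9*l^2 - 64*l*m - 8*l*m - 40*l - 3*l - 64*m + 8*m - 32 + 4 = -2*l^3 + l^2*(-16*m - 17) + l*(-72*m - 43) - 56*m - 28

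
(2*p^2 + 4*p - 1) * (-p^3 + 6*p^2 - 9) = -2*p^5 + 8*p^4 + 25*p^3 - 24*p^2 - 36*p + 9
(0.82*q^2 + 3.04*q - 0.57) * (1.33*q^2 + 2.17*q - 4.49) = 1.0906*q^4 + 5.8226*q^3 + 2.1569*q^2 - 14.8865*q + 2.5593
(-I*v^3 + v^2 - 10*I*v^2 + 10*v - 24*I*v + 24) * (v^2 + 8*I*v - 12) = -I*v^5 + 9*v^4 - 10*I*v^4 + 90*v^3 - 4*I*v^3 + 204*v^2 + 200*I*v^2 - 120*v + 480*I*v - 288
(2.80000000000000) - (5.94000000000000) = -3.14000000000000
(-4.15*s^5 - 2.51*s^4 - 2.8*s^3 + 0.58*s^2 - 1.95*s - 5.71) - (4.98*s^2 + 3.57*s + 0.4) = -4.15*s^5 - 2.51*s^4 - 2.8*s^3 - 4.4*s^2 - 5.52*s - 6.11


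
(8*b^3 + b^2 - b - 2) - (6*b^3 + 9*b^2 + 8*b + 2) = 2*b^3 - 8*b^2 - 9*b - 4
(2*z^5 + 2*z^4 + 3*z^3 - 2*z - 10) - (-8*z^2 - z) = 2*z^5 + 2*z^4 + 3*z^3 + 8*z^2 - z - 10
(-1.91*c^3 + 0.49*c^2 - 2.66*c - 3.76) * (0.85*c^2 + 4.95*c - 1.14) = -1.6235*c^5 - 9.038*c^4 + 2.3419*c^3 - 16.9216*c^2 - 15.5796*c + 4.2864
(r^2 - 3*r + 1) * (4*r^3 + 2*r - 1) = 4*r^5 - 12*r^4 + 6*r^3 - 7*r^2 + 5*r - 1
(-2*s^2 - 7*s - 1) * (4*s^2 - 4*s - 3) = -8*s^4 - 20*s^3 + 30*s^2 + 25*s + 3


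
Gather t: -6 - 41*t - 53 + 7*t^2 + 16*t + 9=7*t^2 - 25*t - 50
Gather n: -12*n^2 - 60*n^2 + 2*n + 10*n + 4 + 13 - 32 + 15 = -72*n^2 + 12*n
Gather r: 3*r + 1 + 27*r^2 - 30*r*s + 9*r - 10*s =27*r^2 + r*(12 - 30*s) - 10*s + 1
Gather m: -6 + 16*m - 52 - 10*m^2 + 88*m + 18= -10*m^2 + 104*m - 40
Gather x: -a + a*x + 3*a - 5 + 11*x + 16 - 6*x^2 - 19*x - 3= 2*a - 6*x^2 + x*(a - 8) + 8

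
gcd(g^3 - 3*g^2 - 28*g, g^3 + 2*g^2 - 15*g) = g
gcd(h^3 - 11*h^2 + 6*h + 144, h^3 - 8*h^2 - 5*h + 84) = h + 3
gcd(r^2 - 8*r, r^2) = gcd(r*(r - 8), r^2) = r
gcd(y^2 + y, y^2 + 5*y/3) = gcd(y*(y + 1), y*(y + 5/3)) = y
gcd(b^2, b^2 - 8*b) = b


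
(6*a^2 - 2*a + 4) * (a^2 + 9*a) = 6*a^4 + 52*a^3 - 14*a^2 + 36*a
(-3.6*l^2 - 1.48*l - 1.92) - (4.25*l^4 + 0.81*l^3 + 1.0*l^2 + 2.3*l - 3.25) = -4.25*l^4 - 0.81*l^3 - 4.6*l^2 - 3.78*l + 1.33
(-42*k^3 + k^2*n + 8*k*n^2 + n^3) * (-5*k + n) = 210*k^4 - 47*k^3*n - 39*k^2*n^2 + 3*k*n^3 + n^4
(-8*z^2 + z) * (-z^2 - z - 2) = 8*z^4 + 7*z^3 + 15*z^2 - 2*z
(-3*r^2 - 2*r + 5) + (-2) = -3*r^2 - 2*r + 3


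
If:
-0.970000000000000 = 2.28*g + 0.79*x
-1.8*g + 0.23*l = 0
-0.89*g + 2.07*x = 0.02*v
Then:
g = -0.346491228070175*x - 0.425438596491228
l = -2.7116704805492*x - 3.32951945080092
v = 118.918859649123*x + 18.9320175438597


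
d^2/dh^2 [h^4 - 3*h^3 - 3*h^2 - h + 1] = 12*h^2 - 18*h - 6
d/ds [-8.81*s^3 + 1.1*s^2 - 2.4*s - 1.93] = -26.43*s^2 + 2.2*s - 2.4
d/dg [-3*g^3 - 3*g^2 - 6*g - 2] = -9*g^2 - 6*g - 6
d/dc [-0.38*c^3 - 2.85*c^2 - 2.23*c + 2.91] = -1.14*c^2 - 5.7*c - 2.23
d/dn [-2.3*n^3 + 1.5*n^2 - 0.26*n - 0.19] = -6.9*n^2 + 3.0*n - 0.26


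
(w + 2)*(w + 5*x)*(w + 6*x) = w^3 + 11*w^2*x + 2*w^2 + 30*w*x^2 + 22*w*x + 60*x^2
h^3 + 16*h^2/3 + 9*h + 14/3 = (h + 1)*(h + 2)*(h + 7/3)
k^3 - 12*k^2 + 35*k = k*(k - 7)*(k - 5)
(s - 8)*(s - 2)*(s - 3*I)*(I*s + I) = I*s^4 + 3*s^3 - 9*I*s^3 - 27*s^2 + 6*I*s^2 + 18*s + 16*I*s + 48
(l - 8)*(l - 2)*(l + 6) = l^3 - 4*l^2 - 44*l + 96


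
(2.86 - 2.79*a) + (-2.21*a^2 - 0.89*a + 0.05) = -2.21*a^2 - 3.68*a + 2.91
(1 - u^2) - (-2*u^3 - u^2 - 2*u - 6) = 2*u^3 + 2*u + 7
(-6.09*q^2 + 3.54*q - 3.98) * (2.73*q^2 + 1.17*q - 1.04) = -16.6257*q^4 + 2.5389*q^3 - 0.389999999999999*q^2 - 8.3382*q + 4.1392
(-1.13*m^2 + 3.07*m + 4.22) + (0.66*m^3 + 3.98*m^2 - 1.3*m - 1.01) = 0.66*m^3 + 2.85*m^2 + 1.77*m + 3.21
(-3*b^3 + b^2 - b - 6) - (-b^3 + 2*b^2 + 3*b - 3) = -2*b^3 - b^2 - 4*b - 3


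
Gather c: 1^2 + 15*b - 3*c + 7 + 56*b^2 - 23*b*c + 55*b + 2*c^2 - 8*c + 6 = 56*b^2 + 70*b + 2*c^2 + c*(-23*b - 11) + 14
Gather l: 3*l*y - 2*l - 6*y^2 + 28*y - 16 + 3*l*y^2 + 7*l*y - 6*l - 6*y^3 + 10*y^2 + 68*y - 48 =l*(3*y^2 + 10*y - 8) - 6*y^3 + 4*y^2 + 96*y - 64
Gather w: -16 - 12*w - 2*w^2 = -2*w^2 - 12*w - 16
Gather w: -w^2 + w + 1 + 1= -w^2 + w + 2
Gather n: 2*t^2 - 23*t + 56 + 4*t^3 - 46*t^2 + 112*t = 4*t^3 - 44*t^2 + 89*t + 56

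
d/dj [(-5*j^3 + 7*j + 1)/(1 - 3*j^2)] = (15*j^4 + 6*j^2 + 6*j + 7)/(9*j^4 - 6*j^2 + 1)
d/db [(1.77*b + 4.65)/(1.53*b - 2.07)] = (22.311288 - 16.490952*b)/(1.53*b - 2.07)^3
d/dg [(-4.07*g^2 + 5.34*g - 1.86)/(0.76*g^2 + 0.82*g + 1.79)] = (-7.3958*g^2 - 11.7434*g + 11.0838)/(0.5776*g^4 + 1.2464*g^3 + 3.3932*g^2 + 2.9356*g + 3.2041)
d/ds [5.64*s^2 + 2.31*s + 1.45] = 11.28*s + 2.31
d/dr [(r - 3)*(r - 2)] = 2*r - 5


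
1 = 1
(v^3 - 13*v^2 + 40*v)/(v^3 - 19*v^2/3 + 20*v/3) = 3*(v - 8)/(3*v - 4)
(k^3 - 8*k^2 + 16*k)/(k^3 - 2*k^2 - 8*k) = (k - 4)/(k + 2)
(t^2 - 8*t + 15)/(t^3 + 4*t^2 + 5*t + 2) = (t^2 - 8*t + 15)/(t^3 + 4*t^2 + 5*t + 2)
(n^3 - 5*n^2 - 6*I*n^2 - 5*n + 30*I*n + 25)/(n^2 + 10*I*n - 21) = (n^3 + n^2*(-5 - 6*I) + n*(-5 + 30*I) + 25)/(n^2 + 10*I*n - 21)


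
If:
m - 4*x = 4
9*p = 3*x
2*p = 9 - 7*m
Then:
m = 58/43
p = -19/86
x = -57/86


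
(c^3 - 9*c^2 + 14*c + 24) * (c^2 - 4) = c^5 - 9*c^4 + 10*c^3 + 60*c^2 - 56*c - 96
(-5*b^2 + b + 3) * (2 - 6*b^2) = 30*b^4 - 6*b^3 - 28*b^2 + 2*b + 6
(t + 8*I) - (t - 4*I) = 12*I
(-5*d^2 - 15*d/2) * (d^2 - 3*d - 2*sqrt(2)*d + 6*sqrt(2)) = -5*d^4 + 15*d^3/2 + 10*sqrt(2)*d^3 - 15*sqrt(2)*d^2 + 45*d^2/2 - 45*sqrt(2)*d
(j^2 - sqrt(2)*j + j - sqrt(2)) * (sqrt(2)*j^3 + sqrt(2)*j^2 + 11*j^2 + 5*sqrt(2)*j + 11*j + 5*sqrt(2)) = sqrt(2)*j^5 + 2*sqrt(2)*j^4 + 9*j^4 - 5*sqrt(2)*j^3 + 18*j^3 - 12*sqrt(2)*j^2 - j^2 - 20*j - 6*sqrt(2)*j - 10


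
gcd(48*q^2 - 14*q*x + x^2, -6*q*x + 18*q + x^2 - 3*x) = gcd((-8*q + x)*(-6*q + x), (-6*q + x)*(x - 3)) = -6*q + x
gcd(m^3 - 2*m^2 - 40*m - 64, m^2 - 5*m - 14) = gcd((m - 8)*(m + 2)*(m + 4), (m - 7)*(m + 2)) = m + 2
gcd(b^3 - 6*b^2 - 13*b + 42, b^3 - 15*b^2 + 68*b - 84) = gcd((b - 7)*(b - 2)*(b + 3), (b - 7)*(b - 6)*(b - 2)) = b^2 - 9*b + 14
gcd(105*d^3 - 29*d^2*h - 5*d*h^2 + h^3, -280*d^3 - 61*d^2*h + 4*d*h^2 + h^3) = 5*d + h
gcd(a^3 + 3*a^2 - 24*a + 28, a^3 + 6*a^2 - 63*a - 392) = a + 7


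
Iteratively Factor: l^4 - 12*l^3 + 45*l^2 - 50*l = (l - 2)*(l^3 - 10*l^2 + 25*l) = (l - 5)*(l - 2)*(l^2 - 5*l) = (l - 5)^2*(l - 2)*(l)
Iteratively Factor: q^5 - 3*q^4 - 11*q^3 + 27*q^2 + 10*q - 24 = (q - 4)*(q^4 + q^3 - 7*q^2 - q + 6) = (q - 4)*(q - 2)*(q^3 + 3*q^2 - q - 3) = (q - 4)*(q - 2)*(q - 1)*(q^2 + 4*q + 3) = (q - 4)*(q - 2)*(q - 1)*(q + 3)*(q + 1)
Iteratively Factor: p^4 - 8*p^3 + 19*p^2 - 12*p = (p - 3)*(p^3 - 5*p^2 + 4*p) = p*(p - 3)*(p^2 - 5*p + 4) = p*(p - 4)*(p - 3)*(p - 1)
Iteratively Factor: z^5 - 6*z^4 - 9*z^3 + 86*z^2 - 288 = (z - 4)*(z^4 - 2*z^3 - 17*z^2 + 18*z + 72) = (z - 4)*(z + 2)*(z^3 - 4*z^2 - 9*z + 36) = (z - 4)*(z + 2)*(z + 3)*(z^2 - 7*z + 12) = (z - 4)^2*(z + 2)*(z + 3)*(z - 3)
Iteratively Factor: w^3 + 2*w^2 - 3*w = (w)*(w^2 + 2*w - 3) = w*(w + 3)*(w - 1)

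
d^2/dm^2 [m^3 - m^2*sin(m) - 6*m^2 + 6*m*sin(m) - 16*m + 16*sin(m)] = m^2*sin(m) - 6*m*sin(m) - 4*m*cos(m) + 6*m - 18*sin(m) + 12*cos(m) - 12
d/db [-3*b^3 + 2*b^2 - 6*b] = -9*b^2 + 4*b - 6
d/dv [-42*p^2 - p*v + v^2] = -p + 2*v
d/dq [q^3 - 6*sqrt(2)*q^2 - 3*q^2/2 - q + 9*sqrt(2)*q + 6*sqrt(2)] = 3*q^2 - 12*sqrt(2)*q - 3*q - 1 + 9*sqrt(2)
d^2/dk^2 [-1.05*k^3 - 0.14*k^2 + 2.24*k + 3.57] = -6.3*k - 0.28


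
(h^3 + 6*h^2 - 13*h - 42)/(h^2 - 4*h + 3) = (h^2 + 9*h + 14)/(h - 1)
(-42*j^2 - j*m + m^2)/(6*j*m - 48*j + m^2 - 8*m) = (-7*j + m)/(m - 8)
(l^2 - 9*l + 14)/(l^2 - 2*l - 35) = (l - 2)/(l + 5)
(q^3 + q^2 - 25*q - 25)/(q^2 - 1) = (q^2 - 25)/(q - 1)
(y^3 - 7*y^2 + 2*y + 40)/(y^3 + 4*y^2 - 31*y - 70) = (y - 4)/(y + 7)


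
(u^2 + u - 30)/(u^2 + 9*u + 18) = (u - 5)/(u + 3)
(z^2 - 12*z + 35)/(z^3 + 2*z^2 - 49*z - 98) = (z - 5)/(z^2 + 9*z + 14)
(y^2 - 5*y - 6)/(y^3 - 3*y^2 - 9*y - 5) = (y - 6)/(y^2 - 4*y - 5)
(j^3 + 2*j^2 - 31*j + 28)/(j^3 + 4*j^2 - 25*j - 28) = (j - 1)/(j + 1)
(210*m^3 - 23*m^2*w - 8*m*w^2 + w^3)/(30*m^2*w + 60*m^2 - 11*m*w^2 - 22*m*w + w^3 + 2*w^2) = (-35*m^2 - 2*m*w + w^2)/(-5*m*w - 10*m + w^2 + 2*w)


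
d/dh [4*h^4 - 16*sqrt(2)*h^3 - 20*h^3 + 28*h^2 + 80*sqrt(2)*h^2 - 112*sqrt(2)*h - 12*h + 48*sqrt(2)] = 16*h^3 - 48*sqrt(2)*h^2 - 60*h^2 + 56*h + 160*sqrt(2)*h - 112*sqrt(2) - 12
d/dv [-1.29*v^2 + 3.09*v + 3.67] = 3.09 - 2.58*v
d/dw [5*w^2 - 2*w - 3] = 10*w - 2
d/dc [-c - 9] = -1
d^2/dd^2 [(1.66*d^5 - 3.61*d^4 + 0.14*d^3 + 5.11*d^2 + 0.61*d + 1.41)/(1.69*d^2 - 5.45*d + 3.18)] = (28.446756*d^7 - 265.251922*d^6 + 951.754326*d^5 - 1622.845122*d^4 + 1441.197916*d^3 - 593.237574*d^2 - 89.0959860000001*d + 193.098354)/(4.826809*d^6 - 46.697235*d^5 + 177.838869*d^4 - 337.614965*d^3 + 334.631718*d^2 - 165.33774*d + 32.157432)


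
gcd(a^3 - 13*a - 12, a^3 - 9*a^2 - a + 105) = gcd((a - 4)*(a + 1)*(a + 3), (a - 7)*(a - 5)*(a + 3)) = a + 3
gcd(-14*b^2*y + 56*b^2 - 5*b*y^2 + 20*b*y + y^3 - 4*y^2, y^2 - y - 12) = y - 4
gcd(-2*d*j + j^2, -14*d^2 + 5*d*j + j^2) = 2*d - j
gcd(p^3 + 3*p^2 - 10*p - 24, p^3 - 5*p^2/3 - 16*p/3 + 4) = p^2 - p - 6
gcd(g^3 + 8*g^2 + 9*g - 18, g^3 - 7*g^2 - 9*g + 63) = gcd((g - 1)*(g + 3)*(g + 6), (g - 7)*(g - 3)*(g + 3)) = g + 3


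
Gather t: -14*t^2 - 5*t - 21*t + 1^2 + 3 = -14*t^2 - 26*t + 4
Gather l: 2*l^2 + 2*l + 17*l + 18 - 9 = 2*l^2 + 19*l + 9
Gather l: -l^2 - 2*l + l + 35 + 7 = -l^2 - l + 42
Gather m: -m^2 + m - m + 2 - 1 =1 - m^2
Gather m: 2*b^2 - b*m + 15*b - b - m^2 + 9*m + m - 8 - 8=2*b^2 + 14*b - m^2 + m*(10 - b) - 16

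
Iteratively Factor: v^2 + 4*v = (v)*(v + 4)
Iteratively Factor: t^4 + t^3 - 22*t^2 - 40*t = (t + 4)*(t^3 - 3*t^2 - 10*t) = (t + 2)*(t + 4)*(t^2 - 5*t) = (t - 5)*(t + 2)*(t + 4)*(t)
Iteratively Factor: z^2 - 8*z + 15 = (z - 5)*(z - 3)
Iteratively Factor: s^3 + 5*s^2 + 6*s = (s + 2)*(s^2 + 3*s) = s*(s + 2)*(s + 3)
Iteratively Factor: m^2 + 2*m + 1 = (m + 1)*(m + 1)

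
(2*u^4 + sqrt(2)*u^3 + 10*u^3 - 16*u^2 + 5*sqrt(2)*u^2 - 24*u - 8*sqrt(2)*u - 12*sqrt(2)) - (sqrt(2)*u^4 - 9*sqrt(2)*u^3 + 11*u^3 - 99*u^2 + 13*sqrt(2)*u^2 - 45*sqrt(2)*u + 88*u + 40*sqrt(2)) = -sqrt(2)*u^4 + 2*u^4 - u^3 + 10*sqrt(2)*u^3 - 8*sqrt(2)*u^2 + 83*u^2 - 112*u + 37*sqrt(2)*u - 52*sqrt(2)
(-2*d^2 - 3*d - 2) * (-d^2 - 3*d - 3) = 2*d^4 + 9*d^3 + 17*d^2 + 15*d + 6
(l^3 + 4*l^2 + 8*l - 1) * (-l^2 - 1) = -l^5 - 4*l^4 - 9*l^3 - 3*l^2 - 8*l + 1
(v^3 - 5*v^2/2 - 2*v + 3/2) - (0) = v^3 - 5*v^2/2 - 2*v + 3/2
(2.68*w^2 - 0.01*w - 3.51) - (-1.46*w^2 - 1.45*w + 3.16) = 4.14*w^2 + 1.44*w - 6.67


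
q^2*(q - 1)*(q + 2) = q^4 + q^3 - 2*q^2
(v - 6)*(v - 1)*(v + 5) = v^3 - 2*v^2 - 29*v + 30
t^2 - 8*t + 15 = (t - 5)*(t - 3)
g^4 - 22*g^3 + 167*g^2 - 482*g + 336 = (g - 8)*(g - 7)*(g - 6)*(g - 1)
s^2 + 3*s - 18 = (s - 3)*(s + 6)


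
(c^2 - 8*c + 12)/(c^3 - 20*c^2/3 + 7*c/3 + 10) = 3*(c - 2)/(3*c^2 - 2*c - 5)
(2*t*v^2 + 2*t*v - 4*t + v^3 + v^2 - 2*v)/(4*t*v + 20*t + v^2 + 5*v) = (2*t*v^2 + 2*t*v - 4*t + v^3 + v^2 - 2*v)/(4*t*v + 20*t + v^2 + 5*v)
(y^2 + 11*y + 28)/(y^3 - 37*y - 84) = (y + 7)/(y^2 - 4*y - 21)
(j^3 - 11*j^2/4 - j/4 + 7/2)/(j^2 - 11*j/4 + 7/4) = (j^2 - j - 2)/(j - 1)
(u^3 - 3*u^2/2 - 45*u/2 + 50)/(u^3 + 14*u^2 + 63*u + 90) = (u^2 - 13*u/2 + 10)/(u^2 + 9*u + 18)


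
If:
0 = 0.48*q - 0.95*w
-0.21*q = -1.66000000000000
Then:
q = 7.90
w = 3.99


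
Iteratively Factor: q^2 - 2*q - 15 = (q + 3)*(q - 5)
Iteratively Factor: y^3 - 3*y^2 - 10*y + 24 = (y - 2)*(y^2 - y - 12) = (y - 4)*(y - 2)*(y + 3)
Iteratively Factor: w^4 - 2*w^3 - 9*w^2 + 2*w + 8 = (w + 2)*(w^3 - 4*w^2 - w + 4) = (w + 1)*(w + 2)*(w^2 - 5*w + 4) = (w - 4)*(w + 1)*(w + 2)*(w - 1)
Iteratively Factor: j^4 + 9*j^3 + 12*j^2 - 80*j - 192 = (j + 4)*(j^3 + 5*j^2 - 8*j - 48) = (j + 4)^2*(j^2 + j - 12) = (j - 3)*(j + 4)^2*(j + 4)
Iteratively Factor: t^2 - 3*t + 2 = (t - 2)*(t - 1)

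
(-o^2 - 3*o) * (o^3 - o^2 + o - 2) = -o^5 - 2*o^4 + 2*o^3 - o^2 + 6*o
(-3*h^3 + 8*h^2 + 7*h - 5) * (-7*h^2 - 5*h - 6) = 21*h^5 - 41*h^4 - 71*h^3 - 48*h^2 - 17*h + 30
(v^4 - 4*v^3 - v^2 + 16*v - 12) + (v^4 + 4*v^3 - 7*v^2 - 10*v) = 2*v^4 - 8*v^2 + 6*v - 12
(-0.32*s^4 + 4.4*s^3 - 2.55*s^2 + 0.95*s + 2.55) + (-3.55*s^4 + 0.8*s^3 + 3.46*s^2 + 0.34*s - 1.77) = -3.87*s^4 + 5.2*s^3 + 0.91*s^2 + 1.29*s + 0.78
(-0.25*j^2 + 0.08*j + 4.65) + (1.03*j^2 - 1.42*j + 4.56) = 0.78*j^2 - 1.34*j + 9.21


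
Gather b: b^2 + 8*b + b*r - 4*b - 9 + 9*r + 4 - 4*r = b^2 + b*(r + 4) + 5*r - 5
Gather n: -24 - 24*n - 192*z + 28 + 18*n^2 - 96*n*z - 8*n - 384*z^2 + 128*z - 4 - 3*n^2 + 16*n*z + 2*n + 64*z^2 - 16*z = 15*n^2 + n*(-80*z - 30) - 320*z^2 - 80*z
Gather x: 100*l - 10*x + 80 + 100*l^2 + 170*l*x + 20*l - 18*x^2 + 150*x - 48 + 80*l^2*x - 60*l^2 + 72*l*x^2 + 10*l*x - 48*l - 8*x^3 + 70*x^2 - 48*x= 40*l^2 + 72*l - 8*x^3 + x^2*(72*l + 52) + x*(80*l^2 + 180*l + 92) + 32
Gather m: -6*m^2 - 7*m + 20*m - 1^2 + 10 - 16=-6*m^2 + 13*m - 7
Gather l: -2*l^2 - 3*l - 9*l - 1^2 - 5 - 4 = -2*l^2 - 12*l - 10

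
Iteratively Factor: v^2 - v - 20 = (v + 4)*(v - 5)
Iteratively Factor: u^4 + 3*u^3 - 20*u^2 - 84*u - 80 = (u + 2)*(u^3 + u^2 - 22*u - 40) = (u + 2)*(u + 4)*(u^2 - 3*u - 10) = (u - 5)*(u + 2)*(u + 4)*(u + 2)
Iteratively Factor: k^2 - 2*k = (k)*(k - 2)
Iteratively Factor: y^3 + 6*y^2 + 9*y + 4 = (y + 1)*(y^2 + 5*y + 4) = (y + 1)*(y + 4)*(y + 1)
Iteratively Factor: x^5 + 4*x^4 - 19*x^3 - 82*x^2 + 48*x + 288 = (x - 4)*(x^4 + 8*x^3 + 13*x^2 - 30*x - 72) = (x - 4)*(x - 2)*(x^3 + 10*x^2 + 33*x + 36) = (x - 4)*(x - 2)*(x + 3)*(x^2 + 7*x + 12) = (x - 4)*(x - 2)*(x + 3)^2*(x + 4)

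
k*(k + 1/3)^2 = k^3 + 2*k^2/3 + k/9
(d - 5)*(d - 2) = d^2 - 7*d + 10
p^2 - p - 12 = (p - 4)*(p + 3)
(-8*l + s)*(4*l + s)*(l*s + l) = -32*l^3*s - 32*l^3 - 4*l^2*s^2 - 4*l^2*s + l*s^3 + l*s^2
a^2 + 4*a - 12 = (a - 2)*(a + 6)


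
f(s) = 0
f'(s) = 0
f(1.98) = 0.00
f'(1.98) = 0.00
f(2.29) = 0.00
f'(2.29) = 0.00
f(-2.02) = 0.00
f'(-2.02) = 0.00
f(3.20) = 0.00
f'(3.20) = 0.00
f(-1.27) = 0.00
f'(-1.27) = 0.00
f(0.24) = 0.00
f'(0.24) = 0.00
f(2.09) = 0.00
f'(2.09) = 0.00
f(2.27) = 0.00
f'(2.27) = 0.00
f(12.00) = 0.00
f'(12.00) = 0.00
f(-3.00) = 0.00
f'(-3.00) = 0.00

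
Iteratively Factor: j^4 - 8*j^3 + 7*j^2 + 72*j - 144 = (j - 3)*(j^3 - 5*j^2 - 8*j + 48) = (j - 4)*(j - 3)*(j^2 - j - 12) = (j - 4)^2*(j - 3)*(j + 3)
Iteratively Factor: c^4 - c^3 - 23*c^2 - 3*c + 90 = (c - 5)*(c^3 + 4*c^2 - 3*c - 18) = (c - 5)*(c + 3)*(c^2 + c - 6) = (c - 5)*(c + 3)^2*(c - 2)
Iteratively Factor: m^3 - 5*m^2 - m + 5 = (m - 1)*(m^2 - 4*m - 5) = (m - 5)*(m - 1)*(m + 1)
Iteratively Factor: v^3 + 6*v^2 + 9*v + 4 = (v + 1)*(v^2 + 5*v + 4) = (v + 1)*(v + 4)*(v + 1)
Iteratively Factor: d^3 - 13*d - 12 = (d - 4)*(d^2 + 4*d + 3) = (d - 4)*(d + 1)*(d + 3)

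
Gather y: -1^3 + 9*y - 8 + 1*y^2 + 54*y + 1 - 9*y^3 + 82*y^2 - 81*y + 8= -9*y^3 + 83*y^2 - 18*y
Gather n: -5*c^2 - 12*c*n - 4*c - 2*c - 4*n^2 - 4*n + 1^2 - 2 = -5*c^2 - 6*c - 4*n^2 + n*(-12*c - 4) - 1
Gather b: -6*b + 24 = 24 - 6*b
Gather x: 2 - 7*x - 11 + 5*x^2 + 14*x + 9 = 5*x^2 + 7*x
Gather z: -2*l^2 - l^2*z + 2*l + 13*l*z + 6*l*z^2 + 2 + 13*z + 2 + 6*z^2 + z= -2*l^2 + 2*l + z^2*(6*l + 6) + z*(-l^2 + 13*l + 14) + 4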